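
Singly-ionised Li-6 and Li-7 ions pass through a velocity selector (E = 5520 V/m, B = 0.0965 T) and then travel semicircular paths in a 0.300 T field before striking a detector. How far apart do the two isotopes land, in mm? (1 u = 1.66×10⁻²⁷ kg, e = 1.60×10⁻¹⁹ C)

Δd ≈ 3.96 mm

Both emerge at v = E/B₁ = 5.72×10^4 m/s.
r = mv/(qB₂), so r₁ = 0.01187 m and r₂ = 0.01385 m, giving Δr = 1.98×10^-3 m.
After a semicircle each ion lands a diameter 2r from the entry slit, so the separation is 2Δr = 3.96×10^-3 m.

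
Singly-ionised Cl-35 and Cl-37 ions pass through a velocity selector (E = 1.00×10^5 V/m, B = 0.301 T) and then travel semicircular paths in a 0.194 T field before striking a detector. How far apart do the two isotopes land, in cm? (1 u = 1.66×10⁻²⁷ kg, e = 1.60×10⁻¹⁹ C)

Both emerge at v = E/B₁ = 3.32×10^5 m/s.
r = mv/(qB₂), so r₁ = 0.6219 m and r₂ = 0.6574 m, giving Δr = 0.0355 m.
After a semicircle each ion lands a diameter 2r from the entry slit, so the separation is 2Δr = 0.0711 m.

Δd ≈ 7.11 cm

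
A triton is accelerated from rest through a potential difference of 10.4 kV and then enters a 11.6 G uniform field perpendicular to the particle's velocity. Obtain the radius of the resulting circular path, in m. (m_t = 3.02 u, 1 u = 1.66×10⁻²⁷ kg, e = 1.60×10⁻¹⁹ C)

r ≈ 22.0 m

The kinetic energy gained is K = qV = (1×1.60×10^-19)(1.04×10^4) = 1.66×10^-15 J.
v = √(2K/m) = 8.15×10^5 m/s.
r = mv/(qB) = (5.01×10^-27)(8.15×10^5) / [(1×1.60×10^-19)(1.16×10^-3)] = 22.0 m.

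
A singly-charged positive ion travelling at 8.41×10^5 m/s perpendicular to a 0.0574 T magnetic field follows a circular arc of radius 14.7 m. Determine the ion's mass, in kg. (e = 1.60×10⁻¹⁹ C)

qvB = mv²/r ⇒ m = qBr/v.
m = (1×1.60×10^-19)(0.0574)(14.7) / (8.41×10^5) = 1.61×10^-25 kg.

m ≈ 1.61×10^-25 kg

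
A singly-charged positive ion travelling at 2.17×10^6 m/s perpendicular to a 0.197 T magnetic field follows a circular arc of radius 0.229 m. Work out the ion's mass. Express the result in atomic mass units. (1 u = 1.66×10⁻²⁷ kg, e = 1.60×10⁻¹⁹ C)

qvB = mv²/r ⇒ m = qBr/v.
m = (1×1.60×10^-19)(0.197)(0.229) / (2.17×10^6) = 3.33×10^-27 kg = 2.00 u.

m ≈ 2.00 u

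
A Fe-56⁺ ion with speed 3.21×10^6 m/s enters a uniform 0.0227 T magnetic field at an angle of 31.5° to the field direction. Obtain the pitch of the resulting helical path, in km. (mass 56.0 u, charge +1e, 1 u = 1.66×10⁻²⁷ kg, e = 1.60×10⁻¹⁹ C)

The velocity component along B is v∥ = v cos31.5° = 2.74×10^6 m/s.
The cyclotron period T = 2πm/(qB) = 1.61×10^-4 s is set by m, q, B alone.
Pitch = v∥·T = (2.74×10^6)(1.61×10^-4) = 440 m.

pitch ≈ 0.440 km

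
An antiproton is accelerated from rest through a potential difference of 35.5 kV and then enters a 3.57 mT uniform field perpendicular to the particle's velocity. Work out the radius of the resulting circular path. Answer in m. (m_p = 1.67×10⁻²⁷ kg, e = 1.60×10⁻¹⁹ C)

r ≈ 7.63 m

The kinetic energy gained is K = qV = (1×1.60×10^-19)(3.55×10^4) = 5.68×10^-15 J.
v = √(2K/m) = 2.61×10^6 m/s.
r = mv/(qB) = (1.67×10^-27)(2.61×10^6) / [(1×1.60×10^-19)(3.57×10^-3)] = 7.63 m.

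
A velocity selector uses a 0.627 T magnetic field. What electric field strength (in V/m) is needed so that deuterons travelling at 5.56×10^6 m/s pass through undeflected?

E ≈ 3.49×10^6 V/m

qE = qvB ⇒ E = vB = (5.56×10^6)(0.627) = 3.49×10^6 V/m.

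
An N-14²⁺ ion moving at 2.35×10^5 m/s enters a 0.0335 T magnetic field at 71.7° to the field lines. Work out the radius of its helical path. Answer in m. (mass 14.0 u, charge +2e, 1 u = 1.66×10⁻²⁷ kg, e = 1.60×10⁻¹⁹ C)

Only the perpendicular component v⊥ = v sin71.7° = 2.23×10^5 m/s is bent by the field.
r = m v⊥ /(qB) = (2.32×10^-26)(2.23×10^5) / [(2×1.60×10^-19)(0.0335)] = 0.484 m.

r ≈ 0.484 m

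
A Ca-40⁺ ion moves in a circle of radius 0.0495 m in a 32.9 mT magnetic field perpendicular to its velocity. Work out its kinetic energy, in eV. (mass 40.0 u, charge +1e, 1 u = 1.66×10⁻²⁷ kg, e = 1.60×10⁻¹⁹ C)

v = qBr/m = (1×1.60×10^-19)(0.0329)(0.0495) / (6.64×10^-26) = 3920 m/s.
K = ½mv² = 0.5·(6.64×10^-26)·(3920)² = 5.11×10^-19 J = 3.20 eV.

K ≈ 3.20 eV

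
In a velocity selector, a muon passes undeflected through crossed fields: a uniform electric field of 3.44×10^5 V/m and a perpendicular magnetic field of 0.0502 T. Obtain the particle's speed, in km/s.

For zero net force, qE = qvB, so v = E/B.
v = (3.44×10^5) / (0.0502) = 6.85×10^6 m/s.

v ≈ 6850 km/s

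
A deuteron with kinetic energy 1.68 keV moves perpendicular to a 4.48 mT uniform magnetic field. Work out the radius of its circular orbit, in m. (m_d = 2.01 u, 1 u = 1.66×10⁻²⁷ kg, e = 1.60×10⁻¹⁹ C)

Convert the energy: K = 1.68 keV = 2.69×10^-16 J.
v = √(2K/m) = √(2·2.69×10^-16/3.34×10^-27) = 4.01×10^5 m/s.
r = mv/(qB) = (3.34×10^-27)(4.01×10^5) / [(1×1.60×10^-19)(4.48×10^-3)] = 1.87 m.

r ≈ 1.87 m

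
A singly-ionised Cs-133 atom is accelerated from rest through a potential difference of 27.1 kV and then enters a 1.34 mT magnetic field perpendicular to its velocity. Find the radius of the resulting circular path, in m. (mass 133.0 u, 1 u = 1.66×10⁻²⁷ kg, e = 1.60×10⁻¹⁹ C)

The kinetic energy gained is K = qV = (1×1.60×10^-19)(2.71×10^4) = 4.34×10^-15 J.
v = √(2K/m) = 1.98×10^5 m/s.
r = mv/(qB) = (2.21×10^-25)(1.98×10^5) / [(1×1.60×10^-19)(1.34×10^-3)] = 204 m.

r ≈ 204 m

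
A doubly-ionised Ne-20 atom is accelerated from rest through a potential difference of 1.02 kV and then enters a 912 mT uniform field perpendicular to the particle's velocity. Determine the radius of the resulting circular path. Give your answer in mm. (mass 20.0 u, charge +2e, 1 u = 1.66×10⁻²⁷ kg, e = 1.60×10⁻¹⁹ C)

r ≈ 16.0 mm

The kinetic energy gained is K = qV = (2×1.60×10^-19)(1020) = 3.26×10^-16 J.
v = √(2K/m) = 1.40×10^5 m/s.
r = mv/(qB) = (3.32×10^-26)(1.40×10^5) / [(2×1.60×10^-19)(0.912)] = 0.0160 m.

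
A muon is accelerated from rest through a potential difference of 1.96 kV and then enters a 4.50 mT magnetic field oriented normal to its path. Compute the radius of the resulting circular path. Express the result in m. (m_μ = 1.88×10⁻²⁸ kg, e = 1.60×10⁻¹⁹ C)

The kinetic energy gained is K = qV = (1×1.60×10^-19)(1960) = 3.14×10^-16 J.
v = √(2K/m) = 1.83×10^6 m/s.
r = mv/(qB) = (1.88×10^-28)(1.83×10^6) / [(1×1.60×10^-19)(4.50×10^-3)] = 0.477 m.

r ≈ 0.477 m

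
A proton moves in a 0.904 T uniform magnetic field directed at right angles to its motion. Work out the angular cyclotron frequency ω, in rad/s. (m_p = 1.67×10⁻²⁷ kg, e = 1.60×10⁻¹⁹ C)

ω = qB/m = (1×1.60×10^-19)(0.904) / (1.67×10^-27) = 8.66×10^7 rad/s.

ω ≈ 8.66×10^7 rad/s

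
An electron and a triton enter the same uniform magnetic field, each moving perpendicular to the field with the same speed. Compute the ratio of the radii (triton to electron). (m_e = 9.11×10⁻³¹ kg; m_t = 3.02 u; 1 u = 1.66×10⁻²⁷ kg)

r = mv/(qB) ⇒ at equal v, r ∝ m/q.
r_{triton}/r_{electron} = 5500.

ratio ≈ 5500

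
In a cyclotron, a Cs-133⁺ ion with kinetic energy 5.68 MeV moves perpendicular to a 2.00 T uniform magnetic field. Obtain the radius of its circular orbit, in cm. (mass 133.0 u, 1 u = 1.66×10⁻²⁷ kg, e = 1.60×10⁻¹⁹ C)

Convert the energy: K = 5.68 MeV = 9.09×10^-13 J.
v = √(2K/m) = √(2·9.09×10^-13/2.21×10^-25) = 2.87×10^6 m/s.
r = mv/(qB) = (2.21×10^-25)(2.87×10^6) / [(1×1.60×10^-19)(2.00)] = 1.98 m.

r ≈ 198 cm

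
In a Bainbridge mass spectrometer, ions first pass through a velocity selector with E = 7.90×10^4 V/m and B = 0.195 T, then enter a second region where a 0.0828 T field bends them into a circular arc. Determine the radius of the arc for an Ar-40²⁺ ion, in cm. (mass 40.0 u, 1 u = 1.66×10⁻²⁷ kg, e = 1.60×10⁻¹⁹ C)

r ≈ 102 cm

The selector passes v = E/B = 7.90×10^4/0.195 = 4.05×10^5 m/s.
In the deflection region, r = mv/(qB₂) = (6.64×10^-26)(4.05×10^5) / [(2×1.60×10^-19)(0.0828)] = 1.02 m.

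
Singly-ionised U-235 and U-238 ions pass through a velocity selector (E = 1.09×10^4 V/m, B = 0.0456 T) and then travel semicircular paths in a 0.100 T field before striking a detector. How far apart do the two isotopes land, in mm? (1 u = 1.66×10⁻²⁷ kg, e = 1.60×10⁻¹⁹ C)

Δd ≈ 149 mm

Both emerge at v = E/B₁ = 2.39×10^5 m/s.
r = mv/(qB₂), so r₁ = 5.8280 m and r₂ = 5.9024 m, giving Δr = 0.0744 m.
After a semicircle each ion lands a diameter 2r from the entry slit, so the separation is 2Δr = 0.149 m.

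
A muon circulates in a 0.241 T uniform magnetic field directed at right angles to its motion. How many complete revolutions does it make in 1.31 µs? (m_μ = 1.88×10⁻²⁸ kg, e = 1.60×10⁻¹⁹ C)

T = 2πm/(qB) = 2π(1.88×10^-28) / [(1×1.60×10^-19)(0.241)] = 3.0634×10^-8 s.
N = t/T = 1.31×10^-6 / 3.0634×10^-8 ≈ 42.76, so 42 complete revolutions.

N = 42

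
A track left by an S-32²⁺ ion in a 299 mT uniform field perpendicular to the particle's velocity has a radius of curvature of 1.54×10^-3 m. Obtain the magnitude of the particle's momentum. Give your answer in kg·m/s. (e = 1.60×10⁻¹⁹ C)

Since qvB = mv²/r, the momentum p = mv = qBr.
p = (2×1.60×10^-19)(0.299)(1.54×10^-3) = 1.47×10^-22 kg·m/s.

p ≈ 1.47×10^-22 kg·m/s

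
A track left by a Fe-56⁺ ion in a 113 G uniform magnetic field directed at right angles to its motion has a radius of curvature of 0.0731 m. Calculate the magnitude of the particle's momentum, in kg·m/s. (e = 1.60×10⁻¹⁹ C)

p ≈ 1.32×10^-22 kg·m/s

Since qvB = mv²/r, the momentum p = mv = qBr.
p = (1×1.60×10^-19)(0.0113)(0.0731) = 1.32×10^-22 kg·m/s.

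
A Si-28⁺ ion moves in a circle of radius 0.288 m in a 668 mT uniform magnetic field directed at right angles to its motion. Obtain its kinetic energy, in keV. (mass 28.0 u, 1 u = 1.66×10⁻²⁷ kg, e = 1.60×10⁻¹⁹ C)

v = qBr/m = (1×1.60×10^-19)(0.668)(0.288) / (4.65×10^-26) = 6.62×10^5 m/s.
K = ½mv² = 0.5·(4.65×10^-26)·(6.62×10^5)² = 1.02×10^-14 J = 63.7 keV.

K ≈ 63.7 keV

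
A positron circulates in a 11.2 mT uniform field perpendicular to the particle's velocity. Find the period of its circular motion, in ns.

The cyclotron period is independent of speed: T = 2πm/(qB).
T = 2π(9.11×10^-31) / [(1×1.60×10^-19)(0.0112)] = 3.19×10^-9 s.

T ≈ 3.19 ns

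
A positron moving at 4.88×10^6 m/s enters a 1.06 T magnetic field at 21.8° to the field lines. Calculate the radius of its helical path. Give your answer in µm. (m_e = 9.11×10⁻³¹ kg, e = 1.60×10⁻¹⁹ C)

Only the perpendicular component v⊥ = v sin21.8° = 1.81×10^6 m/s is bent by the field.
r = m v⊥ /(qB) = (9.11×10^-31)(1.81×10^6) / [(1×1.60×10^-19)(1.06)] = 9.73×10^-6 m.

r ≈ 9.73 µm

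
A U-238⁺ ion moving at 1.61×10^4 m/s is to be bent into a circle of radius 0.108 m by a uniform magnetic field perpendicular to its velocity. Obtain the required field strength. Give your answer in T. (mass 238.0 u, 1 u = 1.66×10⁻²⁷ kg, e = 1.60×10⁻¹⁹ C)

qvB = mv²/r gives B = mv/(qr).
B = (3.95×10^-25)(1.61×10^4) / [(1×1.60×10^-19)(0.108)] = 0.368 T.

B ≈ 0.368 T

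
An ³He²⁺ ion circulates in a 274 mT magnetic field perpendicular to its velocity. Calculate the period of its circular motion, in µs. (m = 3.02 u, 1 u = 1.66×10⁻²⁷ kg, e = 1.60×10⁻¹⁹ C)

The cyclotron period is independent of speed: T = 2πm/(qB).
T = 2π(5.01×10^-27) / [(2×1.60×10^-19)(0.274)] = 3.59×10^-7 s.

T ≈ 0.359 µs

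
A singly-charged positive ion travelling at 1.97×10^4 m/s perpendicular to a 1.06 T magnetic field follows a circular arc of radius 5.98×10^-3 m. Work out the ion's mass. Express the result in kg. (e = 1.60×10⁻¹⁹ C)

qvB = mv²/r ⇒ m = qBr/v.
m = (1×1.60×10^-19)(1.06)(5.98×10^-3) / (1.97×10^4) = 5.15×10^-26 kg.

m ≈ 5.15×10^-26 kg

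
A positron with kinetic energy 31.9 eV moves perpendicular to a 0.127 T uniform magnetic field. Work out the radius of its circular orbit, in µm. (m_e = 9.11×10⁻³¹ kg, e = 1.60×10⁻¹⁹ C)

Convert the energy: K = 31.9 eV = 5.10×10^-18 J.
v = √(2K/m) = √(2·5.10×10^-18/9.11×10^-31) = 3.35×10^6 m/s.
r = mv/(qB) = (9.11×10^-31)(3.35×10^6) / [(1×1.60×10^-19)(0.127)] = 1.50×10^-4 m.

r ≈ 150 µm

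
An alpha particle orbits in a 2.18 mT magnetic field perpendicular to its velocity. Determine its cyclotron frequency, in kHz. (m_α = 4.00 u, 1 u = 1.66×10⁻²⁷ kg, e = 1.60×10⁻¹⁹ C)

f ≈ 16.7 kHz

f = qB/(2πm) = (2×1.60×10^-19)(2.18×10^-3) / [2π(6.64×10^-27)] = 1.67×10^4 Hz.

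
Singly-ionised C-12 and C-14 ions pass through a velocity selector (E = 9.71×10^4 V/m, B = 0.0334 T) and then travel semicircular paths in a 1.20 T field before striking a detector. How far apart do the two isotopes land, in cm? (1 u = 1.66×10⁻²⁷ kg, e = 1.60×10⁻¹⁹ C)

Both emerge at v = E/B₁ = 2.91×10^6 m/s.
r = mv/(qB₂), so r₁ = 0.3016 m and r₂ = 0.3519 m, giving Δr = 0.0503 m.
After a semicircle each ion lands a diameter 2r from the entry slit, so the separation is 2Δr = 0.101 m.

Δd ≈ 10.1 cm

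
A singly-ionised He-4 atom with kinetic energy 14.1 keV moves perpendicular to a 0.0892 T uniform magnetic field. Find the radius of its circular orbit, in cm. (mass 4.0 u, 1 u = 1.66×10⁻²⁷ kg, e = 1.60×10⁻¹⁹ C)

r ≈ 38.4 cm

Convert the energy: K = 14.1 keV = 2.26×10^-15 J.
v = √(2K/m) = √(2·2.26×10^-15/6.64×10^-27) = 8.24×10^5 m/s.
r = mv/(qB) = (6.64×10^-27)(8.24×10^5) / [(1×1.60×10^-19)(0.0892)] = 0.384 m.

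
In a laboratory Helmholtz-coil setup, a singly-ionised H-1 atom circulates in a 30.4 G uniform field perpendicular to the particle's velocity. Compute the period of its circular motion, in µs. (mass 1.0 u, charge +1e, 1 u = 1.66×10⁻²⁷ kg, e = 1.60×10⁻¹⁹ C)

The cyclotron period is independent of speed: T = 2πm/(qB).
T = 2π(1.66×10^-27) / [(1×1.60×10^-19)(3.04×10^-3)] = 2.14×10^-5 s.

T ≈ 21.4 µs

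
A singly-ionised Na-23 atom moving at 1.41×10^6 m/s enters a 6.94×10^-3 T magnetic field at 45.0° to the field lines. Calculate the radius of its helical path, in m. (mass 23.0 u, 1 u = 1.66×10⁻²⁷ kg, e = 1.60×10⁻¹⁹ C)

r ≈ 34.3 m

Only the perpendicular component v⊥ = v sin45.0° = 9.97×10^5 m/s is bent by the field.
r = m v⊥ /(qB) = (3.82×10^-26)(9.97×10^5) / [(1×1.60×10^-19)(6.94×10^-3)] = 34.3 m.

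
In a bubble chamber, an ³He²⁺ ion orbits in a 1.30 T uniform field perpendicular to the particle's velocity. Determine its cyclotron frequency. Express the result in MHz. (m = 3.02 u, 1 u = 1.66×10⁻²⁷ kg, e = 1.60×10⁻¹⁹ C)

f ≈ 13.2 MHz

f = qB/(2πm) = (2×1.60×10^-19)(1.30) / [2π(5.01×10^-27)] = 1.32×10^7 Hz.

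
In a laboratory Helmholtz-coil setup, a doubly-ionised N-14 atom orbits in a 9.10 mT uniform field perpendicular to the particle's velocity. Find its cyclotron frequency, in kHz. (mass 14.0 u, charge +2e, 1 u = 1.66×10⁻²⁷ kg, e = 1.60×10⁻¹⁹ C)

f ≈ 19.9 kHz

f = qB/(2πm) = (2×1.60×10^-19)(9.10×10^-3) / [2π(2.32×10^-26)] = 1.99×10^4 Hz.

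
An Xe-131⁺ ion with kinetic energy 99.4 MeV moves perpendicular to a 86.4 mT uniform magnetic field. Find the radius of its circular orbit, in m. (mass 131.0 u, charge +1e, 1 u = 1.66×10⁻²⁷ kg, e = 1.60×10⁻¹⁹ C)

Convert the energy: K = 99.4 MeV = 1.59×10^-11 J.
v = √(2K/m) = √(2·1.59×10^-11/2.17×10^-25) = 1.21×10^7 m/s.
r = mv/(qB) = (2.17×10^-25)(1.21×10^7) / [(1×1.60×10^-19)(0.0864)] = 190 m.

r ≈ 190 m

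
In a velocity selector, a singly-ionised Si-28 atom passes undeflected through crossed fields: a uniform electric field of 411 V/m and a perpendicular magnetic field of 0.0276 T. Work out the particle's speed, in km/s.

For zero net force, qE = qvB, so v = E/B.
v = (411) / (0.0276) = 1.49×10^4 m/s.

v ≈ 14.9 km/s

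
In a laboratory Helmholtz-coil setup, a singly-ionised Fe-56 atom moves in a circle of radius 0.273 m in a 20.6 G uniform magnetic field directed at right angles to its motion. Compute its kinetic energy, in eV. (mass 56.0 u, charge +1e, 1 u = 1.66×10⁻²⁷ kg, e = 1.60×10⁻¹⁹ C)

K ≈ 0.272 eV

v = qBr/m = (1×1.60×10^-19)(2.06×10^-3)(0.273) / (9.30×10^-26) = 968 m/s.
K = ½mv² = 0.5·(9.30×10^-26)·(968)² = 4.35×10^-20 J = 0.272 eV.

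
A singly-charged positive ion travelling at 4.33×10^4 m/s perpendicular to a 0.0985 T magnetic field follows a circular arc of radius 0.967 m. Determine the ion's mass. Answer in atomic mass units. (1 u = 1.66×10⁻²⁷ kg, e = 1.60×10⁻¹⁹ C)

qvB = mv²/r ⇒ m = qBr/v.
m = (1×1.60×10^-19)(0.0985)(0.967) / (4.33×10^4) = 3.52×10^-25 kg = 212 u.

m ≈ 212 u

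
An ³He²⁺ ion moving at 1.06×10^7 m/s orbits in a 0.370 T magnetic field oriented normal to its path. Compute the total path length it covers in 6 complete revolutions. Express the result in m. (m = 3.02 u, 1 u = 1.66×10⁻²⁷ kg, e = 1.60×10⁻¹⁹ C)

r = mv/(qB) = 0.449 m, so one revolution covers 2πr = 2.82 m.
In 6 revolutions: L = 6·2πr = 16.9 m.

L ≈ 16.9 m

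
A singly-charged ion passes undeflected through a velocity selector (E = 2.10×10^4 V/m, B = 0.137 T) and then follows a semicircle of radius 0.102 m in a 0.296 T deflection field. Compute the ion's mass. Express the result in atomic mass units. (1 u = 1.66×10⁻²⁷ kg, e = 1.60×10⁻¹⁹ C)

v = E/B₁ = 1.53×10^5 m/s.
From r = mv/(qB₂), m = qB₂r/v = (1×1.60×10^-19)(0.296)(0.102) / (1.53×10^5) = 3.15×10^-26 kg.
In atomic mass units: m = 3.15×10^-26 / 1.66×10^-27 = 19.0 u.

m ≈ 19.0 u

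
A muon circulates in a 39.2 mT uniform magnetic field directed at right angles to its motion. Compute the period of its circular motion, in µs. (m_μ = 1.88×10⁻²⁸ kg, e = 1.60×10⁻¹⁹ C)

The cyclotron period is independent of speed: T = 2πm/(qB).
T = 2π(1.88×10^-28) / [(1×1.60×10^-19)(0.0392)] = 1.88×10^-7 s.

T ≈ 0.188 µs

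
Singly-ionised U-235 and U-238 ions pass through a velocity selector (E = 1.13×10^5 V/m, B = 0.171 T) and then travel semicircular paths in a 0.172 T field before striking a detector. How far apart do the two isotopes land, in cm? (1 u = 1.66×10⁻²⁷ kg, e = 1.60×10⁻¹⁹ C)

Δd ≈ 23.9 cm

Both emerge at v = E/B₁ = 6.61×10^5 m/s.
r = mv/(qB₂), so r₁ = 9.367 m and r₂ = 9.487 m, giving Δr = 0.120 m.
After a semicircle each ion lands a diameter 2r from the entry slit, so the separation is 2Δr = 0.239 m.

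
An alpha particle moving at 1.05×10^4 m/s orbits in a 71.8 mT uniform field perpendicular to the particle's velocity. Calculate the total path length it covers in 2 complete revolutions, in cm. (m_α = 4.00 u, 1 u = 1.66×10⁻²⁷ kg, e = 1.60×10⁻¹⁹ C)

L ≈ 3.81 cm

r = mv/(qB) = 3.03×10^-3 m, so one revolution covers 2πr = 0.0191 m.
In 2 revolutions: L = 2·2πr = 0.0381 m.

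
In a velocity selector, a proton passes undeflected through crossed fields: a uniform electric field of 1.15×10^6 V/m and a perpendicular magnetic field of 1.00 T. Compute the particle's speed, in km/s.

v ≈ 1150 km/s

For zero net force, qE = qvB, so v = E/B.
v = (1.15×10^6) / (1.00) = 1.15×10^6 m/s.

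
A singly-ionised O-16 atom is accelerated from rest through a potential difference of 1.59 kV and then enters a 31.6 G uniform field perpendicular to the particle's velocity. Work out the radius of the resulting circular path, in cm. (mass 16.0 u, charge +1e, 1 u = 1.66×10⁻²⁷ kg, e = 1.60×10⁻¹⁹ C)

r ≈ 727 cm

The kinetic energy gained is K = qV = (1×1.60×10^-19)(1590) = 2.54×10^-16 J.
v = √(2K/m) = 1.38×10^5 m/s.
r = mv/(qB) = (2.66×10^-26)(1.38×10^5) / [(1×1.60×10^-19)(3.16×10^-3)] = 7.27 m.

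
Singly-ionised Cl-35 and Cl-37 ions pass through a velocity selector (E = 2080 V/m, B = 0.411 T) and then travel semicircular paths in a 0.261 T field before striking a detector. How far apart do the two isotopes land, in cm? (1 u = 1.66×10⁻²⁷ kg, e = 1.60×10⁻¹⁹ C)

Both emerge at v = E/B₁ = 5060 m/s.
r = mv/(qB₂), so r₁ = 7.041×10^-3 m and r₂ = 7.443×10^-3 m, giving Δr = 4.02×10^-4 m.
After a semicircle each ion lands a diameter 2r from the entry slit, so the separation is 2Δr = 8.05×10^-4 m.

Δd ≈ 0.0805 cm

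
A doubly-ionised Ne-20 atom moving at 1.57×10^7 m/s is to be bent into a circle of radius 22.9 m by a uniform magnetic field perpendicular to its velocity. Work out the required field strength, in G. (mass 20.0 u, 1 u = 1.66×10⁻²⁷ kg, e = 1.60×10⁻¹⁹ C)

qvB = mv²/r gives B = mv/(qr).
B = (3.32×10^-26)(1.57×10^7) / [(2×1.60×10^-19)(22.9)] = 0.0711 T.

B ≈ 711 G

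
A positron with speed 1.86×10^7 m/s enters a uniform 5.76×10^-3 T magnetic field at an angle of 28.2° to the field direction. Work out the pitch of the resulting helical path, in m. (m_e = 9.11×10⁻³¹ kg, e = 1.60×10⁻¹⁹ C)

pitch ≈ 0.102 m

The velocity component along B is v∥ = v cos28.2° = 1.64×10^7 m/s.
The cyclotron period T = 2πm/(qB) = 6.21×10^-9 s is set by m, q, B alone.
Pitch = v∥·T = (1.64×10^7)(6.21×10^-9) = 0.102 m.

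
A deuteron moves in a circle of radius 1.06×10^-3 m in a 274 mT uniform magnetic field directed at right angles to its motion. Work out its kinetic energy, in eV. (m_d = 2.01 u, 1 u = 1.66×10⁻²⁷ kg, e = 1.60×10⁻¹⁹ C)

v = qBr/m = (1×1.60×10^-19)(0.274)(1.06×10^-3) / (3.34×10^-27) = 1.39×10^4 m/s.
K = ½mv² = 0.5·(3.34×10^-27)·(1.39×10^4)² = 3.24×10^-19 J = 2.02 eV.

K ≈ 2.02 eV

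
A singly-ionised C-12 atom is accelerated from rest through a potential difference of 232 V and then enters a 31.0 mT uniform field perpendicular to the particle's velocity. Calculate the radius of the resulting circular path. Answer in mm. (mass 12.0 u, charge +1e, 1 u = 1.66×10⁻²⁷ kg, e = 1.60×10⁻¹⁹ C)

r ≈ 245 mm

The kinetic energy gained is K = qV = (1×1.60×10^-19)(232) = 3.71×10^-17 J.
v = √(2K/m) = 6.10×10^4 m/s.
r = mv/(qB) = (1.99×10^-26)(6.10×10^4) / [(1×1.60×10^-19)(0.0310)] = 0.245 m.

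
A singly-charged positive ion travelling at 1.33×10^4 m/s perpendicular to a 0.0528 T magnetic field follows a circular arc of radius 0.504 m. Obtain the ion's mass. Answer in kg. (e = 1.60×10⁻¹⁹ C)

m ≈ 3.20×10^-25 kg

qvB = mv²/r ⇒ m = qBr/v.
m = (1×1.60×10^-19)(0.0528)(0.504) / (1.33×10^4) = 3.20×10^-25 kg.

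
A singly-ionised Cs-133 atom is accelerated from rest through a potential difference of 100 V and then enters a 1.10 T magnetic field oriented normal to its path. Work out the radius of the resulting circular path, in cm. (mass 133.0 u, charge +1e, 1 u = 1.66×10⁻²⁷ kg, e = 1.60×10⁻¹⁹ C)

r ≈ 1.51 cm

The kinetic energy gained is K = qV = (1×1.60×10^-19)(100) = 1.60×10^-17 J.
v = √(2K/m) = 1.20×10^4 m/s.
r = mv/(qB) = (2.21×10^-25)(1.20×10^4) / [(1×1.60×10^-19)(1.10)] = 0.0151 m.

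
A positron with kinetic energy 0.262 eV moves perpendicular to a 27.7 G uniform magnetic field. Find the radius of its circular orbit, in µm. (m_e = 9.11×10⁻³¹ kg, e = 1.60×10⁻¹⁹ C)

r ≈ 624 µm

Convert the energy: K = 0.262 eV = 4.19×10^-20 J.
v = √(2K/m) = √(2·4.19×10^-20/9.11×10^-31) = 3.03×10^5 m/s.
r = mv/(qB) = (9.11×10^-31)(3.03×10^5) / [(1×1.60×10^-19)(2.77×10^-3)] = 6.24×10^-4 m.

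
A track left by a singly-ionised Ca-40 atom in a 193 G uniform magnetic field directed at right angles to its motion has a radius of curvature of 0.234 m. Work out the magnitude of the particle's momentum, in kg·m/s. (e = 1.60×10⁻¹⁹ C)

Since qvB = mv²/r, the momentum p = mv = qBr.
p = (1×1.60×10^-19)(0.0193)(0.234) = 7.23×10^-22 kg·m/s.

p ≈ 7.23×10^-22 kg·m/s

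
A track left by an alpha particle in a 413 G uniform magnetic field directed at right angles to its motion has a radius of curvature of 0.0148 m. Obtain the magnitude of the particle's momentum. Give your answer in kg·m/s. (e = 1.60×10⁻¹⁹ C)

Since qvB = mv²/r, the momentum p = mv = qBr.
p = (2×1.60×10^-19)(0.0413)(0.0148) = 1.96×10^-22 kg·m/s.

p ≈ 1.96×10^-22 kg·m/s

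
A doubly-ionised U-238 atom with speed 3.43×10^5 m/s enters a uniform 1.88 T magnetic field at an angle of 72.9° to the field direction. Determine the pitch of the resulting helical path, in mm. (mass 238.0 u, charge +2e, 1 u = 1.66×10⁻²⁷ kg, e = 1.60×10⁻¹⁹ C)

pitch ≈ 416 mm

The velocity component along B is v∥ = v cos72.9° = 1.01×10^5 m/s.
The cyclotron period T = 2πm/(qB) = 4.13×10^-6 s is set by m, q, B alone.
Pitch = v∥·T = (1.01×10^5)(4.13×10^-6) = 0.416 m.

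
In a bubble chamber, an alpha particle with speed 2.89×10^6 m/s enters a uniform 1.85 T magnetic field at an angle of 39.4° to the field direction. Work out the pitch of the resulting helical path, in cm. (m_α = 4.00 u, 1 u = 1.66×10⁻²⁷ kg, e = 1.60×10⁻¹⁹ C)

pitch ≈ 15.7 cm

The velocity component along B is v∥ = v cos39.4° = 2.23×10^6 m/s.
The cyclotron period T = 2πm/(qB) = 7.05×10^-8 s is set by m, q, B alone.
Pitch = v∥·T = (2.23×10^6)(7.05×10^-8) = 0.157 m.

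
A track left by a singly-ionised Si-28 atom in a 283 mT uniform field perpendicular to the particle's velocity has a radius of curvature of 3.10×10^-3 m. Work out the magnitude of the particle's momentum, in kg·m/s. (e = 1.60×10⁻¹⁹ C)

Since qvB = mv²/r, the momentum p = mv = qBr.
p = (1×1.60×10^-19)(0.283)(3.10×10^-3) = 1.40×10^-22 kg·m/s.

p ≈ 1.40×10^-22 kg·m/s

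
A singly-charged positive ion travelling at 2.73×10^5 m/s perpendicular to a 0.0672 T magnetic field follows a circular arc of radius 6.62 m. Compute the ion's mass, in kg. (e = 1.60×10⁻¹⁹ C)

qvB = mv²/r ⇒ m = qBr/v.
m = (1×1.60×10^-19)(0.0672)(6.62) / (2.73×10^5) = 2.61×10^-25 kg.

m ≈ 2.61×10^-25 kg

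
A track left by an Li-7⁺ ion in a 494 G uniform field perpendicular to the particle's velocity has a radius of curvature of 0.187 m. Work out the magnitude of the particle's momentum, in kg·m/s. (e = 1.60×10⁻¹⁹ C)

p ≈ 1.48×10^-21 kg·m/s

Since qvB = mv²/r, the momentum p = mv = qBr.
p = (1×1.60×10^-19)(0.0494)(0.187) = 1.48×10^-21 kg·m/s.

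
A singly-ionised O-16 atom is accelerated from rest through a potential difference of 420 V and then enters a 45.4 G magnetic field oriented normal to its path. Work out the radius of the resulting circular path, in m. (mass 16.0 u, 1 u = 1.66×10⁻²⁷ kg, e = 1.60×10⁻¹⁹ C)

The kinetic energy gained is K = qV = (1×1.60×10^-19)(420) = 6.72×10^-17 J.
v = √(2K/m) = 7.11×10^4 m/s.
r = mv/(qB) = (2.66×10^-26)(7.11×10^4) / [(1×1.60×10^-19)(4.54×10^-3)] = 2.60 m.

r ≈ 2.60 m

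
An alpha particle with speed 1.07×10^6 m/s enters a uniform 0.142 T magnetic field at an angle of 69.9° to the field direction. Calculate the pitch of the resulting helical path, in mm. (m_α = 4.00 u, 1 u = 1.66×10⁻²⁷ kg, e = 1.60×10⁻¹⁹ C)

pitch ≈ 338 mm

The velocity component along B is v∥ = v cos69.9° = 3.68×10^5 m/s.
The cyclotron period T = 2πm/(qB) = 9.18×10^-7 s is set by m, q, B alone.
Pitch = v∥·T = (3.68×10^5)(9.18×10^-7) = 0.338 m.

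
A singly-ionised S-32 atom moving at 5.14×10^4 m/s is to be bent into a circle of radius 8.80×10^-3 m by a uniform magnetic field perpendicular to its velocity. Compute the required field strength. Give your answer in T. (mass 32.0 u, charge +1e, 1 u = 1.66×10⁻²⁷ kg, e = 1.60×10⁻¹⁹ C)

qvB = mv²/r gives B = mv/(qr).
B = (5.31×10^-26)(5.14×10^4) / [(1×1.60×10^-19)(8.80×10^-3)] = 1.94 T.

B ≈ 1.94 T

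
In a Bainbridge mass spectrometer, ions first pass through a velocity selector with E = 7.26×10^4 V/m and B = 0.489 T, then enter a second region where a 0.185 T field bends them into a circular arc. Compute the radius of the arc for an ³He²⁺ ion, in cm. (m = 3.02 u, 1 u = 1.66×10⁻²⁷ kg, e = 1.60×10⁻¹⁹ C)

The selector passes v = E/B = 7.26×10^4/0.489 = 1.48×10^5 m/s.
In the deflection region, r = mv/(qB₂) = (5.01×10^-27)(1.48×10^5) / [(2×1.60×10^-19)(0.185)] = 0.0126 m.

r ≈ 1.26 cm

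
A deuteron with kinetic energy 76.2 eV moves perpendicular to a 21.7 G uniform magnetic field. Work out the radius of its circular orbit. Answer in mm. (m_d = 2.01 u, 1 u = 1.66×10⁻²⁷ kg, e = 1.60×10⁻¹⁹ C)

r ≈ 822 mm

Convert the energy: K = 76.2 eV = 1.22×10^-17 J.
v = √(2K/m) = √(2·1.22×10^-17/3.34×10^-27) = 8.55×10^4 m/s.
r = mv/(qB) = (3.34×10^-27)(8.55×10^4) / [(1×1.60×10^-19)(2.17×10^-3)] = 0.822 m.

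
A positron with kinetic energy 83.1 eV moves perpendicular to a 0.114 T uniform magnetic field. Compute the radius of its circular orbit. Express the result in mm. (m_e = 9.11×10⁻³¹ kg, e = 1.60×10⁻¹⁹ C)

Convert the energy: K = 83.1 eV = 1.33×10^-17 J.
v = √(2K/m) = √(2·1.33×10^-17/9.11×10^-31) = 5.40×10^6 m/s.
r = mv/(qB) = (9.11×10^-31)(5.40×10^6) / [(1×1.60×10^-19)(0.114)] = 2.70×10^-4 m.

r ≈ 0.270 mm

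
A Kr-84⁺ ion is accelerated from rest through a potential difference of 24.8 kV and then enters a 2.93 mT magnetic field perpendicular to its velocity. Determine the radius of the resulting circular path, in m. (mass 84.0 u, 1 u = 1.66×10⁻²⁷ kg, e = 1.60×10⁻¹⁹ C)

The kinetic energy gained is K = qV = (1×1.60×10^-19)(2.48×10^4) = 3.97×10^-15 J.
v = √(2K/m) = 2.39×10^5 m/s.
r = mv/(qB) = (1.39×10^-25)(2.39×10^5) / [(1×1.60×10^-19)(2.93×10^-3)] = 71.0 m.

r ≈ 71.0 m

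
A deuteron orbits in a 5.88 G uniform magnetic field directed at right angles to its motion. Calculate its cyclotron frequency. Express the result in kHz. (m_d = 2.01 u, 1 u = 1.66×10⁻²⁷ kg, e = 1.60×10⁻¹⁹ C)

f ≈ 4.49 kHz

f = qB/(2πm) = (1×1.60×10^-19)(5.88×10^-4) / [2π(3.34×10^-27)] = 4490 Hz.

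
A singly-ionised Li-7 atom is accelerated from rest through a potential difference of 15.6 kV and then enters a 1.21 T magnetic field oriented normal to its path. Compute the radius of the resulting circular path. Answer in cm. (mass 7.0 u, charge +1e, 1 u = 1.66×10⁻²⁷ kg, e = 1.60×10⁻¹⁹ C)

r ≈ 3.93 cm

The kinetic energy gained is K = qV = (1×1.60×10^-19)(1.56×10^4) = 2.50×10^-15 J.
v = √(2K/m) = 6.55×10^5 m/s.
r = mv/(qB) = (1.16×10^-26)(6.55×10^5) / [(1×1.60×10^-19)(1.21)] = 0.0393 m.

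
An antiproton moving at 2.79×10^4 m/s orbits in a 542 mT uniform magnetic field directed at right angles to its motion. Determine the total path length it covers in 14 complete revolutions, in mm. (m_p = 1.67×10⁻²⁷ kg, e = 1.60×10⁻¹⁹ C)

r = mv/(qB) = 5.37×10^-4 m, so one revolution covers 2πr = 3.38×10^-3 m.
In 14 revolutions: L = 14·2πr = 0.0473 m.

L ≈ 47.3 mm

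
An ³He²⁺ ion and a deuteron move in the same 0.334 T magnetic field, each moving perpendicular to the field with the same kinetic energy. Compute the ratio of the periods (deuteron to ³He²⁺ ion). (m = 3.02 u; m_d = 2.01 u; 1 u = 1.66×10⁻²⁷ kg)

ratio ≈ 1.33

T = 2πm/(qB) is independent of speed, so T₂/T₁ = (m₂/q₂)/(m₁/q₁).
T_{deuteron}/T_{³He²⁺ ion} = (3.34×10^-27/1e) / (5.01×10^-27/2e) = 1.33.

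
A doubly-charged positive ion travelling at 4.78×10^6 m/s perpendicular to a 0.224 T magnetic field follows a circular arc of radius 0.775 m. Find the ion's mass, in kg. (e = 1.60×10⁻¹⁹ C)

m ≈ 1.16×10^-26 kg

qvB = mv²/r ⇒ m = qBr/v.
m = (2×1.60×10^-19)(0.224)(0.775) / (4.78×10^6) = 1.16×10^-26 kg.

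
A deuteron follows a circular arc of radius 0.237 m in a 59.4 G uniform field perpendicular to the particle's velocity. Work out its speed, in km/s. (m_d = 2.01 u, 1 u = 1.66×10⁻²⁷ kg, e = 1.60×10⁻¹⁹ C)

From qvB = mv²/r, v = qBr/m.
v = (1×1.60×10^-19)(5.94×10^-3)(0.237) / (3.34×10^-27) = 6.75×10^4 m/s.

v ≈ 67.5 km/s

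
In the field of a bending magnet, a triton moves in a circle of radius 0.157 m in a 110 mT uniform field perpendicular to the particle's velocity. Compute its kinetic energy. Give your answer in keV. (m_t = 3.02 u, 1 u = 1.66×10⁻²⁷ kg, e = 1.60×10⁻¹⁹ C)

v = qBr/m = (1×1.60×10^-19)(0.110)(0.157) / (5.01×10^-27) = 5.51×10^5 m/s.
K = ½mv² = 0.5·(5.01×10^-27)·(5.51×10^5)² = 7.62×10^-16 J = 4.76 keV.

K ≈ 4.76 keV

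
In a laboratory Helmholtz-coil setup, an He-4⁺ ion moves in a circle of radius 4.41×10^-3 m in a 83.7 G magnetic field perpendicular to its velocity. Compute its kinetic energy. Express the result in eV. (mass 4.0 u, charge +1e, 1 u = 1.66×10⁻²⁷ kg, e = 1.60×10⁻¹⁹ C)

v = qBr/m = (1×1.60×10^-19)(8.37×10^-3)(4.41×10^-3) / (6.64×10^-27) = 889 m/s.
K = ½mv² = 0.5·(6.64×10^-27)·(889)² = 2.63×10^-21 J = 0.0164 eV.

K ≈ 0.0164 eV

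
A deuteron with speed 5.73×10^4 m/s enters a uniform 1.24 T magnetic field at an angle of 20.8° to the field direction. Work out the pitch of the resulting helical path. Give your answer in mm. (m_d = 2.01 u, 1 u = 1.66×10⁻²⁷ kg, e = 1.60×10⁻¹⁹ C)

pitch ≈ 5.66 mm

The velocity component along B is v∥ = v cos20.8° = 5.36×10^4 m/s.
The cyclotron period T = 2πm/(qB) = 1.06×10^-7 s is set by m, q, B alone.
Pitch = v∥·T = (5.36×10^4)(1.06×10^-7) = 5.66×10^-3 m.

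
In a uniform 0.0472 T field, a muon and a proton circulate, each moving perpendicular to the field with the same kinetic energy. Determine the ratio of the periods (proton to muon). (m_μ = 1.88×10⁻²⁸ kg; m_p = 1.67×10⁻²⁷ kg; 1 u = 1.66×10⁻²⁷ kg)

ratio ≈ 8.88

T = 2πm/(qB) is independent of speed, so T₂/T₁ = (m₂/q₂)/(m₁/q₁).
T_{proton}/T_{muon} = (1.67×10^-27/1e) / (1.88×10^-28/1e) = 8.88.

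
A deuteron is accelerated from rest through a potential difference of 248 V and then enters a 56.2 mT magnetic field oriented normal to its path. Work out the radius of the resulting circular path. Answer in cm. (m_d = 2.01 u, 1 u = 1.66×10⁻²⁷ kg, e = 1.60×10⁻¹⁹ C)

The kinetic energy gained is K = qV = (1×1.60×10^-19)(248) = 3.97×10^-17 J.
v = √(2K/m) = 1.54×10^5 m/s.
r = mv/(qB) = (3.34×10^-27)(1.54×10^5) / [(1×1.60×10^-19)(0.0562)] = 0.0572 m.

r ≈ 5.72 cm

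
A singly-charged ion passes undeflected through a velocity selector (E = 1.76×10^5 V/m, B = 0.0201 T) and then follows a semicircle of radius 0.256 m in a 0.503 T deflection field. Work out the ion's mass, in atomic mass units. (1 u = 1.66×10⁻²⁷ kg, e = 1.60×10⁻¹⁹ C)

m ≈ 1.42 u

v = E/B₁ = 8.76×10^6 m/s.
From r = mv/(qB₂), m = qB₂r/v = (1×1.60×10^-19)(0.503)(0.256) / (8.76×10^6) = 2.35×10^-27 kg.
In atomic mass units: m = 2.35×10^-27 / 1.66×10^-27 = 1.42 u.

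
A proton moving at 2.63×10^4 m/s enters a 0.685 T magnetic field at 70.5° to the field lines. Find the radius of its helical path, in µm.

r ≈ 378 µm

Only the perpendicular component v⊥ = v sin70.5° = 2.48×10^4 m/s is bent by the field.
r = m v⊥ /(qB) = (1.67×10^-27)(2.48×10^4) / [(1×1.60×10^-19)(0.685)] = 3.78×10^-4 m.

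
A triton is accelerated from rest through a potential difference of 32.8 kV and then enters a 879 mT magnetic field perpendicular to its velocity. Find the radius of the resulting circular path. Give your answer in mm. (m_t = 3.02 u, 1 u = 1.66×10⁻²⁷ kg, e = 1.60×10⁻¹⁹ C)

The kinetic energy gained is K = qV = (1×1.60×10^-19)(3.28×10^4) = 5.25×10^-15 J.
v = √(2K/m) = 1.45×10^6 m/s.
r = mv/(qB) = (5.01×10^-27)(1.45×10^6) / [(1×1.60×10^-19)(0.879)] = 0.0516 m.

r ≈ 51.6 mm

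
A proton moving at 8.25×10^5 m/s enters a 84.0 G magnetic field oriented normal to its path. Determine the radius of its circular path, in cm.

The magnetic force provides the centripetal force: qvB = mv²/r, so r = mv/(qB).
r = (1.67×10^-27 kg)(8.25×10^5 m/s) / [(1×1.60×10^-19 C)(8.40×10^-3 T)] = 1.03 m.

r ≈ 103 cm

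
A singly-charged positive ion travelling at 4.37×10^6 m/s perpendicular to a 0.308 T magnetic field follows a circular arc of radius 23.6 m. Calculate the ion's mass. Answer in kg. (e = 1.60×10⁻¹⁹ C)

m ≈ 2.66×10^-25 kg

qvB = mv²/r ⇒ m = qBr/v.
m = (1×1.60×10^-19)(0.308)(23.6) / (4.37×10^6) = 2.66×10^-25 kg.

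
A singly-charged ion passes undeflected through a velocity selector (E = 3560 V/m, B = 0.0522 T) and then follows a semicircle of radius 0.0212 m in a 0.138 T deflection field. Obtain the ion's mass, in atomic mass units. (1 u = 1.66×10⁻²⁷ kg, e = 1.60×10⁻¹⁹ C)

v = E/B₁ = 6.82×10^4 m/s.
From r = mv/(qB₂), m = qB₂r/v = (1×1.60×10^-19)(0.138)(0.0212) / (6.82×10^4) = 6.86×10^-27 kg.
In atomic mass units: m = 6.86×10^-27 / 1.66×10^-27 = 4.13 u.

m ≈ 4.13 u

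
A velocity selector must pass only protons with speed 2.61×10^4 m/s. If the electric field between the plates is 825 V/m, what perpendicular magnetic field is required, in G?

qE = qvB ⇒ B = E/v = (825) / (2.61×10^4) = 0.0316 T.

B ≈ 316 G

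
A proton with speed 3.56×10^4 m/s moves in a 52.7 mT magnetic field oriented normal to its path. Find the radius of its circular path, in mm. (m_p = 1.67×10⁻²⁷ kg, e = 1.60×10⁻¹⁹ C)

The magnetic force provides the centripetal force: qvB = mv²/r, so r = mv/(qB).
r = (1.67×10^-27 kg)(3.56×10^4 m/s) / [(1×1.60×10^-19 C)(0.0527 T)] = 7.05×10^-3 m.

r ≈ 7.05 mm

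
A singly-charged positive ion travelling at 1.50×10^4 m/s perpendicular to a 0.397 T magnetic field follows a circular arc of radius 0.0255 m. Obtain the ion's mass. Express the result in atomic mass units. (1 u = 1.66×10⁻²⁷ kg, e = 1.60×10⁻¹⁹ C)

qvB = mv²/r ⇒ m = qBr/v.
m = (1×1.60×10^-19)(0.397)(0.0255) / (1.50×10^4) = 1.08×10^-25 kg = 65.1 u.

m ≈ 65.1 u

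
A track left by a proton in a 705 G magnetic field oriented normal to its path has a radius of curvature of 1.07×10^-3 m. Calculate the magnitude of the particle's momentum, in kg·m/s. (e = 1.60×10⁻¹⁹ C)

Since qvB = mv²/r, the momentum p = mv = qBr.
p = (1×1.60×10^-19)(0.0705)(1.07×10^-3) = 1.21×10^-23 kg·m/s.

p ≈ 1.21×10^-23 kg·m/s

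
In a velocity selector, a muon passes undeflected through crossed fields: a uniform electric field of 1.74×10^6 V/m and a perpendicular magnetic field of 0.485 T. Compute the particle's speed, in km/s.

v ≈ 3590 km/s

For zero net force, qE = qvB, so v = E/B.
v = (1.74×10^6) / (0.485) = 3.59×10^6 m/s.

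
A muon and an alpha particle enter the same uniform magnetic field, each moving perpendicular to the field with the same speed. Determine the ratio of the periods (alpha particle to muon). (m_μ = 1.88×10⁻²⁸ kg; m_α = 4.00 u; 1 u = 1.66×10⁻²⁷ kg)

T = 2πm/(qB) is independent of speed, so T₂/T₁ = (m₂/q₂)/(m₁/q₁).
T_{alpha particle}/T_{muon} = (6.64×10^-27/2e) / (1.88×10^-28/1e) = 17.7.

ratio ≈ 17.7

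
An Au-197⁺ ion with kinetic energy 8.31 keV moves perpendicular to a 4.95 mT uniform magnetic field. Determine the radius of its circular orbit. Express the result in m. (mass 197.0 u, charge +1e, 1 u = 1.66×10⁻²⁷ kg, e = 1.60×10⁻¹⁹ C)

r ≈ 37.2 m

Convert the energy: K = 8.31 keV = 1.33×10^-15 J.
v = √(2K/m) = √(2·1.33×10^-15/3.27×10^-25) = 9.02×10^4 m/s.
r = mv/(qB) = (3.27×10^-25)(9.02×10^4) / [(1×1.60×10^-19)(4.95×10^-3)] = 37.2 m.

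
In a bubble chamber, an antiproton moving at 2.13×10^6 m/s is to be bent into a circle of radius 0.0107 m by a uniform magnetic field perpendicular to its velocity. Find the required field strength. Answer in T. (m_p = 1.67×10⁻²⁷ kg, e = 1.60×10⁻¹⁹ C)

qvB = mv²/r gives B = mv/(qr).
B = (1.67×10^-27)(2.13×10^6) / [(1×1.60×10^-19)(0.0107)] = 2.08 T.

B ≈ 2.08 T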